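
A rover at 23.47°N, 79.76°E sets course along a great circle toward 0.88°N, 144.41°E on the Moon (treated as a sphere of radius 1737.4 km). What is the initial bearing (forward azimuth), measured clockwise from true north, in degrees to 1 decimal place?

99.8°

With φ₁ = 0.4096, φ₂ = 0.0154, Δλ = 1.1284 rad, the forward-azimuth formula gives
θ = atan2( sin Δλ cos φ₂ , cos φ₁ sin φ₂ − sin φ₁ cos φ₂ cos Δλ ) = atan2(0.9036, -0.1564) = 99.82°.
So the initial bearing is 99.8°.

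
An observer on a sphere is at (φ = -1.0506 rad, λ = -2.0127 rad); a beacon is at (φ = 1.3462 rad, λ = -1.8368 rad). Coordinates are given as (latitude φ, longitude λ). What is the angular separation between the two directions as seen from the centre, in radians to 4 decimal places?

Let φ₁ = -1.0506 rad, φ₂ = 1.3462 rad, and Δλ = 0.1759 rad.
cos c = sin φ₁ sin φ₂ + cos φ₁ cos φ₂ cos Δλ = (-0.8677)(0.9749) + (0.4971)(0.2227)(0.9846) = -0.73694,
so c = arccos(-0.73694) = 2.39932 rad.
So the angular separation is 2.3993 rad.

2.3993 rad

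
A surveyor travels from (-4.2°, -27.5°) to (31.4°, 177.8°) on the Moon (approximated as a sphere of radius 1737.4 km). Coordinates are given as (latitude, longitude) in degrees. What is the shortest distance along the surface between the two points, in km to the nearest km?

4363 km

With latitudes φ₁ = -4.200°, φ₂ = 31.400° and longitude difference Δλ = -154.700°:
cos c = sin φ₁ sin φ₂ + cos φ₁ cos φ₂ cos Δλ = (-0.0732)(0.5210) + (0.9973)(0.8536)(-0.9041) = -0.80777,
so c = arccos(-0.80777) = 2.51115 rad.
Distance = R·c = 1737.4 × 2.5111 ≈ 4363 km.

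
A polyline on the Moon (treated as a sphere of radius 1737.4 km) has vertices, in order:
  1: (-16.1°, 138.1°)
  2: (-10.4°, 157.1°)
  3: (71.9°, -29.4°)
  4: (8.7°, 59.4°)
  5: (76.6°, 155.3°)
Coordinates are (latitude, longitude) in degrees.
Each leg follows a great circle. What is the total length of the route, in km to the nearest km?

9157 km

Leg 1→2: central angle 0.3375 rad, distance 586.4 km.
Leg 2→3: central angle 2.0660 rad, distance 3589.4 km.
Leg 3→4: central angle 1.4200 rad, distance 2467.1 km.
Leg 4→5: central angle 1.4469 rad, distance 2513.8 km.
Total: 586.4 + 3589.4 + 2467.1 + 2513.8 ≈ 9157 km.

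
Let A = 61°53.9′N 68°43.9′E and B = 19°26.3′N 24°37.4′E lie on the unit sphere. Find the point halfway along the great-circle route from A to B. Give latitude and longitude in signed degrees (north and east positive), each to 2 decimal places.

Central angle δ = 0.9116 rad. Interpolating on the sphere with fraction f = 0.5:
P = [sin((1−f)δ)·A + sin(fδ)·B] / sin δ = 0.5568·A + 0.5568·B in Cartesian coordinates,
giving P = (0.5725, 0.4632, 0.6765), i.e. latitude 42.57°, longitude 38.98°.

42.57°, 38.98°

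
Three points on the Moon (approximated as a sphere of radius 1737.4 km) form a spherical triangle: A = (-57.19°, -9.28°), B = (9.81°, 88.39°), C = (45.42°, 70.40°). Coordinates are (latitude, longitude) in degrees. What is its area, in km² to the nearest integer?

Side lengths (central angles): a = 0.6774, b = 2.1300, c = 1.7869 rad; semiperimeter s = 2.2972.
By l'Huilier's theorem, tan(E/4) = √[tan(s/2) tan((s−a)/2) tan((s−b)/2) tan((s−c)/2)], giving spherical excess E = 0.8892 rad.
Area = E·R² = 0.8892 × (1737.4)² ≈ 2683979 km².

2683979 km²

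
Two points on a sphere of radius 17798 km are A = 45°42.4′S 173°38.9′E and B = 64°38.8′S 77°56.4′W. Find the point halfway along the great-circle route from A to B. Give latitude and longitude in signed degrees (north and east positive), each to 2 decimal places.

The central angle between A and B is δ = 0.9856 rad.
With f = 0.5, the slerp weights are sin((1−f)δ)/sin δ = 0.5675 and sin(fδ)/sin δ = 0.5675.
Weighted sum of the unit vectors: (0.5675)·(-0.6940,0.0773,-0.7158) + (0.5675)·(0.0895,-0.4187,-0.9037) = (-0.3431, -0.1938, -0.9191).
Converting back: φ = atan2(z, √(x²+y²)) = -66.79°, λ = atan2(y, x) = -150.54°.

-66.79°, -150.54°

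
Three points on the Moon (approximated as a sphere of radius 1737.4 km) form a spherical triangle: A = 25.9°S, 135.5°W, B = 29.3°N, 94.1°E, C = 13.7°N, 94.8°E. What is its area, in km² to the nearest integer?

Side lengths (central angles): a = 0.2725, b = 2.2939, c = 2.3778 rad; semiperimeter s = 2.4721.
By l'Huilier's theorem, tan(E/4) = √[tan(s/2) tan((s−a)/2) tan((s−b)/2) tan((s−c)/2)], giving spherical excess E = 0.6123 rad.
Area = E·R² = 0.6123 × (1737.4)² ≈ 1848161 km².

1848161 km²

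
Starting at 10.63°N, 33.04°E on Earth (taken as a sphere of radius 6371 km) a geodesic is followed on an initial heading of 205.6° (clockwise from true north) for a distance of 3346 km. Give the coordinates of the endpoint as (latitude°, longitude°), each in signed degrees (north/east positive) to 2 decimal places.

Angular distance δ = d/R = 3346/6371 = 0.52519 rad; initial bearing θ = 3.5884 rad.
sin φ₂ = sin φ₁ cos δ + cos φ₁ sin δ cos θ = (0.1845)(0.8652) + (0.9828)(0.5014)(-0.9018) = -0.2848, so φ₂ = -16.55°.
Δλ = atan2(sin θ sin δ cos φ₁, cos δ − sin φ₁ sin φ₂) = atan2(-0.2129, 0.9178) = -13.062°.
λ₂ = 33.040° − 13.062° = 19.98°.

-16.55°, 19.98°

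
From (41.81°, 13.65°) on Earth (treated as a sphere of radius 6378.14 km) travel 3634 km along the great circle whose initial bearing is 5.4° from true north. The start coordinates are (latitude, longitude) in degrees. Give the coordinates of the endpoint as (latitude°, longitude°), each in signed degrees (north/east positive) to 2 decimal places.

Angular distance δ = d/R = 3634/6378.14 = 0.56976 rad; initial bearing θ = 0.0942 rad.
sin φ₂ = sin φ₁ cos δ + cos φ₁ sin δ cos θ = (0.6667)(0.8420) + (0.7454)(0.5394)(0.9956) = 0.9616, so φ₂ = 74.08°.
Δλ = atan2(sin θ sin δ cos φ₁, cos δ − sin φ₁ sin φ₂) = atan2(0.0378, 0.2009) = 10.664°.
λ₂ = 13.650° + 10.664° = 24.31°.

74.08°, 24.31°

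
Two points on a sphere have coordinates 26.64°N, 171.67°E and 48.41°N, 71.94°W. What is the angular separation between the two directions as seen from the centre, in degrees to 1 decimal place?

85.9°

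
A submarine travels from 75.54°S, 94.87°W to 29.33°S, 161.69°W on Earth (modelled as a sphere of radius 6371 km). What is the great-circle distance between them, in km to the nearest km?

6221 km

Let φ₁ = -1.3184 rad, φ₂ = -0.5119 rad, and Δλ = -1.1662 rad.
cos c = sin φ₁ sin φ₂ + cos φ₁ cos φ₂ cos Δλ = (-0.9683)(-0.4898) + (0.2497)(0.8718)(0.3936) = 0.56001,
so c = arccos(0.56001) = 0.97640 rad.
Distance = R·c = 6371 × 0.9764 ≈ 6221 km.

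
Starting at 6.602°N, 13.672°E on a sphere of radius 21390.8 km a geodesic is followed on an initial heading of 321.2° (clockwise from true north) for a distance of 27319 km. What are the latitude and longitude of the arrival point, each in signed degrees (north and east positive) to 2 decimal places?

50.74°, -57.73°

Angular distance δ = d/R = 27319/21390.8 = 1.27714 rad; initial bearing θ = 5.6060 rad.
sin φ₂ = sin φ₁ cos δ + cos φ₁ sin δ cos θ = (0.1150)(0.2895) + (0.9934)(0.9572)(0.7793) = 0.7743, so φ₂ = 50.74°.
Δλ = atan2(sin θ sin δ cos φ₁, cos δ − sin φ₁ sin φ₂) = atan2(-0.5958, 0.2004) = -71.407°.
λ₂ = 13.672° − 71.407° = -57.73°.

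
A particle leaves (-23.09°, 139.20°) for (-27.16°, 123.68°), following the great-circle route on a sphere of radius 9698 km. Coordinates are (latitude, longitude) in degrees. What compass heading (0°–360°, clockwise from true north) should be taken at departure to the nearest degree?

Δλ = -15.520° = -0.2709 rad.
y = sin Δλ · cos φ₂ = (-0.2676)(0.8897) = -0.2381
x = cos φ₁ sin φ₂ − sin φ₁ cos φ₂ cos Δλ = (0.9199)(-0.4565) − (-0.3922)(0.8897)(0.9635) = -0.0837
θ = atan2(y, x) = -109.37°; adding 360° gives 251°.

251°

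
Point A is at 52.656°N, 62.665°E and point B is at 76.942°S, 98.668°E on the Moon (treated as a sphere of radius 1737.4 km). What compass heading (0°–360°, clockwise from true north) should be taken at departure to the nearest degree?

With φ₁ = 0.9190, φ₂ = -1.3429, Δλ = 0.6284 rad, the forward-azimuth formula gives
θ = atan2( sin Δλ cos φ₂ , cos φ₁ sin φ₂ − sin φ₁ cos φ₂ cos Δλ ) = atan2(0.1328, -0.7362) = 169.77°.
So the initial bearing is 170°.

170°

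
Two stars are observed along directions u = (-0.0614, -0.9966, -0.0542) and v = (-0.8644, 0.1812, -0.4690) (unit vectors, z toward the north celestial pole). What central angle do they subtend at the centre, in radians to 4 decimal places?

1.6731 rad

u·v = -0.1021; |u| = 1.0000, |v| = 1.0000.
cos θ = (u·v)/(|u||v|) = -0.1021, so θ = 1.6731 rad.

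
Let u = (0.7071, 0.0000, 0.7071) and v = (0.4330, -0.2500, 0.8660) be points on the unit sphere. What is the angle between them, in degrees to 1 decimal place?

23.3°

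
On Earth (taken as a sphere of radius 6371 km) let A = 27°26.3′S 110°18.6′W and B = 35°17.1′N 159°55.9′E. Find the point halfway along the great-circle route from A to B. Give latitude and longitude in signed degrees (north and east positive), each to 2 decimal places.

5.52°, -152.81°

The central angle between A and B is δ = 1.8371 rad.
With f = 0.5, the slerp weights are sin((1−f)δ)/sin δ = 0.8237 and sin(fδ)/sin δ = 0.8237.
Weighted sum of the unit vectors: (0.8237)·(-0.3081,-0.8323,-0.4608) + (0.8237)·(-0.7667,0.2801,0.5776) = (-0.8853, -0.4549, 0.0963).
Converting back: φ = atan2(z, √(x²+y²)) = 5.52°, λ = atan2(y, x) = -152.81°.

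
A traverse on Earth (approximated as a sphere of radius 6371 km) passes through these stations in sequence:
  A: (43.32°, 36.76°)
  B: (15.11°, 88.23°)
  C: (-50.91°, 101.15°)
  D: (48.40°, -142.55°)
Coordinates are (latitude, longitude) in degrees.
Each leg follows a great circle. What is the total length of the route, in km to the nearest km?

28790 km

Leg A→B: central angle 0.9067 rad, distance 5776.4 km.
Leg B→C: central angle 1.1691 rad, distance 7448.2 km.
Leg C→D: central angle 2.4432 rad, distance 15565.8 km.
Total: 5776.4 + 7448.2 + 15565.8 ≈ 28790 km.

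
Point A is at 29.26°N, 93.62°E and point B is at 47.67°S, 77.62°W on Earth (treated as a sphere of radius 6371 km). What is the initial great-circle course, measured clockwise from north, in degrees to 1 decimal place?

197.8°

With φ₁ = 0.5107, φ₂ = -0.8320, Δλ = -2.9887 rad, the forward-azimuth formula gives
θ = atan2( sin Δλ cos φ₂ , cos φ₁ sin φ₂ − sin φ₁ cos φ₂ cos Δλ ) = atan2(-0.1026, -0.3197) = -162.21°.
Adding 360° brings this into [0°, 360°): 197.8°.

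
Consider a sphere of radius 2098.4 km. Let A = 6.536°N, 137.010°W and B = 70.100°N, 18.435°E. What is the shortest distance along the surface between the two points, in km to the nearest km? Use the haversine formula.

3720 km

In radians: φ₁ = 0.1141, φ₂ = 1.2235, Δλ = 155.445° = 2.7130 rad.
Haversine: a = sin²(Δφ/2) + cos φ₁ cos φ₂ sin²(Δλ/2) = 0.2774 + (0.9935)(0.3404)(0.9548) = 0.60028.
Central angle c = 2·arcsin(√a) = 1.77272 rad.
Distance = R·c = 2098.4 × 1.7727 ≈ 3720 km.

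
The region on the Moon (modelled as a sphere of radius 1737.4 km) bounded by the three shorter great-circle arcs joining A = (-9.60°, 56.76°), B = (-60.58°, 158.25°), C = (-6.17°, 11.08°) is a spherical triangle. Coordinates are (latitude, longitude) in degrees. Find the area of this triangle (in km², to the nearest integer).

Side lengths (central angles): a = 1.8931, b = 0.7914, c = 1.5220 rad; semiperimeter s = 2.1033.
By l'Huilier's theorem, tan(E/4) = √[tan(s/2) tan((s−a)/2) tan((s−b)/2) tan((s−c)/2)], giving spherical excess E = 0.8131 rad.
Area = E·R² = 0.8131 × (1737.4)² ≈ 2454392 km².

2454392 km²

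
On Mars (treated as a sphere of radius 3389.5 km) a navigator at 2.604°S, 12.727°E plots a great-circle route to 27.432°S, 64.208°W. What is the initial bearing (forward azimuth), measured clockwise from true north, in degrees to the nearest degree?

With φ₁ = -0.0454, φ₂ = -0.4788, Δλ = -1.3428 rad, the forward-azimuth formula gives
θ = atan2( sin Δλ cos φ₂ , cos φ₁ sin φ₂ − sin φ₁ cos φ₂ cos Δλ ) = atan2(-0.8646, -0.4511) = -117.55°.
Adding 360° brings this into [0°, 360°): 242°.

242°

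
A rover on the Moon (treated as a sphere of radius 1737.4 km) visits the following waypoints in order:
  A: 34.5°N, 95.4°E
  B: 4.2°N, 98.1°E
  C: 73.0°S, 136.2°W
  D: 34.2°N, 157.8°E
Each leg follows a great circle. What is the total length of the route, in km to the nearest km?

7592 km

Leg A→B: central angle 0.5306 rad, distance 921.9 km.
Leg B→C: central angle 1.8134 rad, distance 3150.5 km.
Leg C→D: central angle 2.0255 rad, distance 3519.0 km.
Total: 921.9 + 3150.5 + 3519.0 ≈ 7592 km.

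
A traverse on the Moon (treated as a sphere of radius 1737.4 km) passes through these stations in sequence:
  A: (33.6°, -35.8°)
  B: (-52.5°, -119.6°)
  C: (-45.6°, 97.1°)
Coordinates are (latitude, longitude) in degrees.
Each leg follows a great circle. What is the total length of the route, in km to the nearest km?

5749 km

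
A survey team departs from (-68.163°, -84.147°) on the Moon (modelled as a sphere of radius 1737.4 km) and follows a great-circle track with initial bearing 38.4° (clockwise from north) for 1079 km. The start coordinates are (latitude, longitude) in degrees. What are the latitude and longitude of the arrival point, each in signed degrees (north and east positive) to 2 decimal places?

Angular distance δ = d/R = 1079/1737.4 = 0.62104 rad; initial bearing θ = 0.6702 rad.
sin φ₂ = sin φ₁ cos δ + cos φ₁ sin δ cos θ = (-0.9282)(0.8133) + (0.3720)(0.5819)(0.7837) = -0.5853, so φ₂ = -35.82°.
Δλ = atan2(sin θ sin δ cos φ₁, cos δ − sin φ₁ sin φ₂) = atan2(0.1344, 0.2700) = 26.472°.
λ₂ = -84.147° + 26.472° = -57.67°.

-35.82°, -57.67°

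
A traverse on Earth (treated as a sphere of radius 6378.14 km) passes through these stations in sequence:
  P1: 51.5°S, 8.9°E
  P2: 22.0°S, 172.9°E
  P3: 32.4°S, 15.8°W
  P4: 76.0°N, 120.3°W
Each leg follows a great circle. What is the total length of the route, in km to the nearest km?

39514 km

Leg P1→P2: central angle 1.8355 rad, distance 11707.3 km.
Leg P2→P3: central angle 2.1811 rad, distance 13911.4 km.
Leg P3→P4: central angle 2.1786 rad, distance 13895.3 km.
Total: 11707.3 + 13911.4 + 13895.3 ≈ 39514 km.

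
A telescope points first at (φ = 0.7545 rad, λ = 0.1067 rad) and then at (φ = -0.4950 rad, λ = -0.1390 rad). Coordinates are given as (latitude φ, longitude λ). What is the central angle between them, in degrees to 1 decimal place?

Let φ₁ = 0.7545 rad, φ₂ = -0.4950 rad, and Δλ = -0.2457 rad.
Haversine: a = sin²(Δφ/2) + cos φ₁ cos φ₂ sin²(Δλ/2) = 0.3421 + (0.7286)(0.8800)(0.0150) = 0.35173.
Central angle c = 2·arcsin(√a) = 1.26973 rad.
So the angular separation is 72.8°.

72.8°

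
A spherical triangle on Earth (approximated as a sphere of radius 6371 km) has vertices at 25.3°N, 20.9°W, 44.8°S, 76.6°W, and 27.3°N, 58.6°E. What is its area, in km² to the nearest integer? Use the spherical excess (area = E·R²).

Side lengths (central angles): a = 2.4506, b = 1.2213, c = 1.5104 rad; semiperimeter s = 2.5911.
By l'Huilier's theorem, tan(E/4) = √[tan(s/2) tan((s−a)/2) tan((s−b)/2) tan((s−c)/2)], giving spherical excess E = 1.3450 rad.
Area = E·R² = 1.3450 × (6371)² ≈ 54591877 km².

54591877 km²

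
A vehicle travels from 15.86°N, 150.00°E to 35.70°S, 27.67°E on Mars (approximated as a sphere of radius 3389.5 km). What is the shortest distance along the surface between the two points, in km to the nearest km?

7410 km

In radians: φ₁ = 0.2768, φ₂ = -0.6231, Δλ = -122.330° = -2.1351 rad.
cos c = sin φ₁ sin φ₂ + cos φ₁ cos φ₂ cos Δλ = (0.2733)(-0.5835) + (0.9619)(0.8121)(-0.5348) = -0.57724,
so c = arccos(-0.57724) = 2.18614 rad.
Distance = R·c = 3389.5 × 2.1861 ≈ 7410 km.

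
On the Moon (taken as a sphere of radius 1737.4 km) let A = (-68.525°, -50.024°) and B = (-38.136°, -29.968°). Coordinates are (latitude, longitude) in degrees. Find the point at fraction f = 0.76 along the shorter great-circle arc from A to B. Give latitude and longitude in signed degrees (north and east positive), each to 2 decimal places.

-45.65°, -32.57°

Central angle δ = 0.5640 rad. Interpolating on the sphere with fraction f = 0.76:
P = [sin((1−f)δ)·A + sin(fδ)·B] / sin δ = 0.2524·A + 0.7775·B in Cartesian coordinates,
giving P = (0.5892, -0.3763, -0.7150), i.e. latitude -45.65°, longitude -32.57°.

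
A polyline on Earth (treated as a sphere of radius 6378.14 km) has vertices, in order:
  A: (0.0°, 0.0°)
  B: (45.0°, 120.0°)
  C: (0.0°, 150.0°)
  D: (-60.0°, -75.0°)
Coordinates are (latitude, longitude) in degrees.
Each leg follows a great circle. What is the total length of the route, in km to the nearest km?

30462 km

Leg A→B: central angle 1.9322 rad, distance 12323.6 km.
Leg B→C: central angle 0.9117 rad, distance 5815.2 km.
Leg C→D: central angle 1.9322 rad, distance 12323.6 km.
Total: 12323.6 + 5815.2 + 12323.6 ≈ 30462 km.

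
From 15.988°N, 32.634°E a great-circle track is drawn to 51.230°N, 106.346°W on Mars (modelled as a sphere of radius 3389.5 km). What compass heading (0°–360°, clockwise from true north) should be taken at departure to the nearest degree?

335°

With φ₁ = 0.2790, φ₂ = 0.8941, Δλ = -2.4257 rad, the forward-azimuth formula gives
θ = atan2( sin Δλ cos φ₂ , cos φ₁ sin φ₂ − sin φ₁ cos φ₂ cos Δλ ) = atan2(-0.4110, 0.8796) = -25.04°.
Adding 360° brings this into [0°, 360°): 335°.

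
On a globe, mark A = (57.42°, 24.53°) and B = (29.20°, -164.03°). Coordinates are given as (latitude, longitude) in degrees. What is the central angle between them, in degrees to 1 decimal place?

In radians: φ₁ = 1.0022, φ₂ = 0.5096, Δλ = 171.440° = 2.9922 rad.
Haversine: a = sin²(Δφ/2) + cos φ₁ cos φ₂ sin²(Δλ/2) = 0.0594 + (0.5385)(0.8729)(0.9944) = 0.52686.
Central angle c = 2·arcsin(√a) = 1.62454 rad.
So the angular separation is 93.1°.

93.1°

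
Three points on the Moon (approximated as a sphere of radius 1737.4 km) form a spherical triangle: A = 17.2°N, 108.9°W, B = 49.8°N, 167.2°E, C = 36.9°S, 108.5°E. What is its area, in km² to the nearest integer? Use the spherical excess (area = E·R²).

6519291 km²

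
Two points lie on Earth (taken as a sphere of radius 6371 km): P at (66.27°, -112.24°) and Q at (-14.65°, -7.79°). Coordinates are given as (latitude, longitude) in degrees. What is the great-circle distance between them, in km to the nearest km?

With latitudes φ₁ = 66.270°, φ₂ = -14.650° and longitude difference Δλ = 104.450°:
cos c = sin φ₁ sin φ₂ + cos φ₁ cos φ₂ cos Δλ = (0.9155)(-0.2529) + (0.4024)(0.9675)(-0.2495) = -0.32869,
so c = arccos(-0.32869) = 1.90571 rad.
Distance = R·c = 6371 × 1.9057 ≈ 12141 km.

12141 km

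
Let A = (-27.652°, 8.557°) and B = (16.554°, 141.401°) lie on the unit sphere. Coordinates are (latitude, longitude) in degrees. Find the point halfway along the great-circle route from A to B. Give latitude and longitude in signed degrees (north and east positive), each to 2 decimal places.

The central angle between A and B is δ = 2.3597 rad.
With f = 0.5, the slerp weights are sin((1−f)δ)/sin δ = 1.3122 and sin(fδ)/sin δ = 1.3122.
Weighted sum of the unit vectors: (1.3122)·(0.8759,0.1318,-0.4641) + (1.3122)·(-0.7491,0.5980,0.2849) = (0.1664, 0.9576, -0.2351).
Converting back: φ = atan2(z, √(x²+y²)) = -13.60°, λ = atan2(y, x) = 80.14°.

-13.60°, 80.14°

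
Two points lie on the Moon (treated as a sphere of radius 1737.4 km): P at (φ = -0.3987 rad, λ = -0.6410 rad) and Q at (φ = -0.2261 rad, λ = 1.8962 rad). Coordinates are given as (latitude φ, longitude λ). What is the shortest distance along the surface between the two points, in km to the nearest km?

3963 km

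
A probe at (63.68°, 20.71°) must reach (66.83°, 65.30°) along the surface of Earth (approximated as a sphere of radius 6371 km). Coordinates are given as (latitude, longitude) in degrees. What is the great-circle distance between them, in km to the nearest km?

2058 km

Let φ₁ = 1.1114 rad, φ₂ = 1.1664 rad, and Δλ = 0.7782 rad.
cos c = sin φ₁ sin φ₂ + cos φ₁ cos φ₂ cos Δλ = (0.8963)(0.9193) + (0.4434)(0.3935)(0.7121) = 0.94827,
so c = arccos(0.94827) = 0.32305 rad.
Distance = R·c = 6371 × 0.3230 ≈ 2058 km.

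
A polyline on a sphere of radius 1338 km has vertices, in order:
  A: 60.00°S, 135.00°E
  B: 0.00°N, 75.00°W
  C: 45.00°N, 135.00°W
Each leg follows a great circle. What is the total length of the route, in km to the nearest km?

Leg A→B: central angle 2.0186 rad, distance 2700.9 km.
Leg B→C: central angle 1.2094 rad, distance 1618.2 km.
Total: 2700.9 + 1618.2 ≈ 4319 km.

4319 km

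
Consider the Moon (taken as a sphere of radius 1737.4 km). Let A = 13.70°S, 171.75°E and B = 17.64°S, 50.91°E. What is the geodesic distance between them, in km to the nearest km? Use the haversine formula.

3450 km

In radians: φ₁ = -0.2391, φ₂ = -0.3079, Δλ = -120.840° = -2.1091 rad.
Haversine: a = sin²(Δφ/2) + cos φ₁ cos φ₂ sin²(Δλ/2) = 0.0012 + (0.9715)(0.9530)(0.7563) = 0.70143.
Central angle c = 2·arcsin(√a) = 1.98544 rad.
Distance = R·c = 1737.4 × 1.9854 ≈ 3450 km.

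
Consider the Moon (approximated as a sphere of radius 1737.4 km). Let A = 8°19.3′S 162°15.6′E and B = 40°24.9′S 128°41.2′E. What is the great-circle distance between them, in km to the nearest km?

1329 km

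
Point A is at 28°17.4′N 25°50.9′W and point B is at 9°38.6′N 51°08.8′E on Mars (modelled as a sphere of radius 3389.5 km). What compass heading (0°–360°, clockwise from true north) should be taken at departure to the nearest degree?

With φ₁ = 0.4938, φ₂ = 0.1683, Δλ = 1.3438 rad, the forward-azimuth formula gives
θ = atan2( sin Δλ cos φ₂ , cos φ₁ sin φ₂ − sin φ₁ cos φ₂ cos Δλ ) = atan2(0.9606, 0.0424) = 87.47°.
So the initial bearing is 87°.

87°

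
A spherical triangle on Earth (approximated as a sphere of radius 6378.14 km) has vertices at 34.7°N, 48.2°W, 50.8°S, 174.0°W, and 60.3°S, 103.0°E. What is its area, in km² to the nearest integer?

Side lengths (central angles): a = 0.7794, b = 2.5895, c = 2.4115 rad; semiperimeter s = 2.8902.
By l'Huilier's theorem, tan(E/4) = √[tan(s/2) tan((s−a)/2) tan((s−b)/2) tan((s−c)/2)], giving spherical excess E = 2.4928 rad.
Area = E·R² = 2.4928 × (6378.14)² ≈ 101408973 km².

101408973 km²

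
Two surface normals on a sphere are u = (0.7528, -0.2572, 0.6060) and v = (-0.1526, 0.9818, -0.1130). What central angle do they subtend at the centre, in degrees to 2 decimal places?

115.84°

u·v = -0.4359; |u| = 1.0000, |v| = 1.0000.
cos θ = (u·v)/(|u||v|) = -0.4359, so θ = 115.84°.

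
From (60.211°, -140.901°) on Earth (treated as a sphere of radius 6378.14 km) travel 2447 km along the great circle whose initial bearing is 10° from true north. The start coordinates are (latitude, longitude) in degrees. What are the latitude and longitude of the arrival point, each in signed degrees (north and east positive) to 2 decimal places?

81.08°, -116.12°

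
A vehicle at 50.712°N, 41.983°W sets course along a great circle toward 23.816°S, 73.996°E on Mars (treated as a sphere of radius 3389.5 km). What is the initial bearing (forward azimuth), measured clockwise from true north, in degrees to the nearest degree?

Δλ = 115.979° = 2.0242 rad.
y = sin Δλ · cos φ₂ = (0.8990)(0.9148) = 0.8224
x = cos φ₁ sin φ₂ − sin φ₁ cos φ₂ cos Δλ = (0.6332)(-0.4038) − (0.7740)(0.9148)(-0.4380) = 0.0545
θ = atan2(y, x) = 86.21°, so the bearing is 86°.

86°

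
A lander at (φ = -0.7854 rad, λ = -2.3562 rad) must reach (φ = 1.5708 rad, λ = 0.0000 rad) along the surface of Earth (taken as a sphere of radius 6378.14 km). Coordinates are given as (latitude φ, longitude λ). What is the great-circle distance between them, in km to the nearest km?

15028 km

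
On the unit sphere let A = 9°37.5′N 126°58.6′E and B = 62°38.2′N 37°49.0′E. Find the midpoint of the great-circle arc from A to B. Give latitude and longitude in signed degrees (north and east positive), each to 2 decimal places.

Central angle δ = 1.4150 rad. Interpolating on the sphere with fraction f = 0.5:
P = [sin((1−f)δ)·A + sin(fδ)·B] / sin δ = 0.6579·A + 0.6579·B in Cartesian coordinates,
giving P = (-0.1513, 0.7036, 0.6943), i.e. latitude 43.97°, longitude 102.13°.

43.97°, 102.13°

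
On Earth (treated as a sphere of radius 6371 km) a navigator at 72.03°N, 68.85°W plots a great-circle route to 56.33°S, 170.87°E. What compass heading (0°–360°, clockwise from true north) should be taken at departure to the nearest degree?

271°

Δλ = -120.280° = -2.0993 rad.
y = sin Δλ · cos φ₂ = (-0.8636)(0.5544) = -0.4788
x = cos φ₁ sin φ₂ − sin φ₁ cos φ₂ cos Δλ = (0.3085)(-0.8322) − (0.9512)(0.5544)(-0.5042) = 0.0091
θ = atan2(y, x) = -88.91°; adding 360° gives 271°.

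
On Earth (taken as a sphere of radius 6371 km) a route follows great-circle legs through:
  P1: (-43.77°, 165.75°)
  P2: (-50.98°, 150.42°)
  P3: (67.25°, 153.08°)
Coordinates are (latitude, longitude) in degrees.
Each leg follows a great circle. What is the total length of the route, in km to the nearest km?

Leg P1→P2: central angle 0.2199 rad, distance 1401.1 km.
Leg P2→P3: central angle 2.0638 rad, distance 13148.5 km.
Total: 1401.1 + 13148.5 ≈ 14550 km.

14550 km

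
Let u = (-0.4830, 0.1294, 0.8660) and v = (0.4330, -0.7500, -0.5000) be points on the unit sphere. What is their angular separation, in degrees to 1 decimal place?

137.7°

u·v = -0.7392; |u| = 1.0000, |v| = 1.0000.
cos θ = (u·v)/(|u||v|) = -0.7392, so θ = 137.7°.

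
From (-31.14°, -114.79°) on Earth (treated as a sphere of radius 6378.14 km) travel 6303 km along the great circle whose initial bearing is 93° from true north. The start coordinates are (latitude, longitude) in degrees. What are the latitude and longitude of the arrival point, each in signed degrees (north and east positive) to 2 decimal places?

Angular distance δ = d/R = 6303/6378.14 = 0.98822 rad; initial bearing θ = 1.6232 rad.
sin φ₂ = sin φ₁ cos δ + cos φ₁ sin δ cos θ = (-0.5171)(0.5502) + (0.8559)(0.8350)(-0.0523) = -0.3219, so φ₂ = -18.78°.
Δλ = atan2(sin θ sin δ cos φ₁, cos δ − sin φ₁ sin φ₂) = atan2(0.7137, 0.3837) = 61.738°.
λ₂ = -114.790° + 61.738° = -53.05°.

-18.78°, -53.05°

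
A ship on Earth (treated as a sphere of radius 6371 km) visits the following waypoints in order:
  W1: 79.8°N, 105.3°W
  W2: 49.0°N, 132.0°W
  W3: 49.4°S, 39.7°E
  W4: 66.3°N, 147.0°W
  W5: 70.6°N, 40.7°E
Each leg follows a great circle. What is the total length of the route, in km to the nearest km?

Leg W1→W2: central angle 0.5613 rad, distance 3575.9 km.
Leg W2→W3: central angle 3.0467 rad, distance 19410.7 km.
Leg W3→W4: central angle 2.8405 rad, distance 18097.1 km.
Leg W4→W5: central angle 0.7505 rad, distance 4781.3 km.
Total: 3575.9 + 19410.7 + 18097.1 + 4781.3 ≈ 45865 km.

45865 km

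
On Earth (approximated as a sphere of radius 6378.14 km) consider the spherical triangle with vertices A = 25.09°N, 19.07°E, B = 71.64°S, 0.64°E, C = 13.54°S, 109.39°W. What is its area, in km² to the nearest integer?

93511479 km²

Side lengths (central angles): a = 1.4532, b = 2.2743, c = 1.7030 rad; semiperimeter s = 2.7153.
By l'Huilier's theorem, tan(E/4) = √[tan(s/2) tan((s−a)/2) tan((s−b)/2) tan((s−c)/2)], giving spherical excess E = 2.2987 rad.
Area = E·R² = 2.2987 × (6378.14)² ≈ 93511479 km².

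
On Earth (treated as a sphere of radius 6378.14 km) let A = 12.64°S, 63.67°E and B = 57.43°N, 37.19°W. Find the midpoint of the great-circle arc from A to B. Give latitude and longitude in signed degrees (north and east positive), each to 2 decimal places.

The central angle between A and B is δ = 1.8581 rad.
With f = 0.5, the slerp weights are sin((1−f)δ)/sin δ = 0.8353 and sin(fδ)/sin δ = 0.8353.
Weighted sum of the unit vectors: (0.8353)·(0.4328,0.8745,-0.2188) + (0.8353)·(0.4289,-0.3254,0.8427) = (0.7197, 0.4587, 0.5211).
Converting back: φ = atan2(z, √(x²+y²)) = 31.41°, λ = atan2(y, x) = 32.51°.

31.41°, 32.51°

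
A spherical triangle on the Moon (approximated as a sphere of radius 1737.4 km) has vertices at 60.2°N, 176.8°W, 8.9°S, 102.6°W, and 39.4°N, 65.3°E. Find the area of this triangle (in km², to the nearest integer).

3824439 km²

Side lengths (central angles): a = 2.5767, b = 1.1906, c = 1.5714 rad; semiperimeter s = 2.6694.
By l'Huilier's theorem, tan(E/4) = √[tan(s/2) tan((s−a)/2) tan((s−b)/2) tan((s−c)/2)], giving spherical excess E = 1.2670 rad.
Area = E·R² = 1.2670 × (1737.4)² ≈ 3824439 km².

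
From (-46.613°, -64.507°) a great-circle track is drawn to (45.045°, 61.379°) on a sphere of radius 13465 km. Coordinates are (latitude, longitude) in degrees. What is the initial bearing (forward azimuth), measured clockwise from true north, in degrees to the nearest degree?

72°

With φ₁ = -0.8136, φ₂ = 0.7862, Δλ = 2.1971 rad, the forward-azimuth formula gives
θ = atan2( sin Δλ cos φ₂ , cos φ₁ sin φ₂ − sin φ₁ cos φ₂ cos Δλ ) = atan2(0.5724, 0.1851) = 72.08°.
So the initial bearing is 72°.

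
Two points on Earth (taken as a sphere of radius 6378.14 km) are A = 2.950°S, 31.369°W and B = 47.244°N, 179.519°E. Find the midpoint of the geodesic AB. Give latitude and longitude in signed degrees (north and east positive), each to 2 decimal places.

51.52°, -71.32°

Central angle δ = 2.2390 rad. Interpolating on the sphere with fraction f = 0.5:
P = [sin((1−f)δ)·A + sin(fδ)·B] / sin δ = 1.1465·A + 1.1465·B in Cartesian coordinates,
giving P = (0.1993, -0.5895, 0.7828), i.e. latitude 51.52°, longitude -71.32°.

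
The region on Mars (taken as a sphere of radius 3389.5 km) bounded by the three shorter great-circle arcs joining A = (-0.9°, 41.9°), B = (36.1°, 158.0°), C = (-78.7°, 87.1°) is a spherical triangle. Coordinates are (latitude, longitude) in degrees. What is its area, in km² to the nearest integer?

Side lengths (central angles): a = 2.1246, b = 1.4167, c = 1.9441 rad; semiperimeter s = 2.7427.
By l'Huilier's theorem, tan(E/4) = √[tan(s/2) tan((s−a)/2) tan((s−b)/2) tan((s−c)/2)], giving spherical excess E = 2.5000 rad.
Area = E·R² = 2.5000 × (3389.5)² ≈ 28722280 km².

28722280 km²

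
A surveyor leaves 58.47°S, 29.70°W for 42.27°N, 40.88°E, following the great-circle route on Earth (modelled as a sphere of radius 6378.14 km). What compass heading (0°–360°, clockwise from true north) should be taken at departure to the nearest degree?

51°

Δλ = 70.580° = 1.2319 rad.
y = sin Δλ · cos φ₂ = (0.9431)(0.7400) = 0.6979
x = cos φ₁ sin φ₂ − sin φ₁ cos φ₂ cos Δλ = (0.5229)(0.6726) − (-0.8524)(0.7400)(0.3325) = 0.5615
θ = atan2(y, x) = 51.18°, so the bearing is 51°.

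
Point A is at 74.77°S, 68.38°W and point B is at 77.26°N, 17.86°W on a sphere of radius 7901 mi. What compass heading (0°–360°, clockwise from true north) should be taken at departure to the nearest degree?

With φ₁ = -1.3050, φ₂ = 1.3484, Δλ = 0.8817 rad, the forward-azimuth formula gives
θ = atan2( sin Δλ cos φ₂ , cos φ₁ sin φ₂ − sin φ₁ cos φ₂ cos Δλ ) = atan2(0.1702, 0.3915) = 23.50°.
So the initial bearing is 23°.

23°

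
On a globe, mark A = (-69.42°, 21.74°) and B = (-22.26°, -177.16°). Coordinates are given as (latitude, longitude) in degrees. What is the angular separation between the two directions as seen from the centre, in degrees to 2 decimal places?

87.31°

With latitudes φ₁ = -69.420°, φ₂ = -22.260° and longitude difference Δλ = 161.100°:
cos c = sin φ₁ sin φ₂ + cos φ₁ cos φ₂ cos Δλ = (-0.9362)(-0.3788) + (0.3515)(0.9255)(-0.9461) = 0.04686,
so c = arccos(0.04686) = 1.52392 rad.
So the angular separation is 87.31°.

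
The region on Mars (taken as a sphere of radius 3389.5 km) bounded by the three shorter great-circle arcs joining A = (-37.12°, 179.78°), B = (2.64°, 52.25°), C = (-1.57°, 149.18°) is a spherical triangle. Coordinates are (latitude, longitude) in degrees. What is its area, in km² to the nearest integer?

11135416 km²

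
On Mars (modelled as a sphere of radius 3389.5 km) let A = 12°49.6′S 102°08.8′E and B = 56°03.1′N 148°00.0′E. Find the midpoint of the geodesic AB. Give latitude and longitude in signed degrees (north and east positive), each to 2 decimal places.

23.14°, 118.52°

Central angle δ = 1.3744 rad. Interpolating on the sphere with fraction f = 0.5:
P = [sin((1−f)δ)·A + sin(fδ)·B] / sin δ = 0.6468·A + 0.6468·B in Cartesian coordinates,
giving P = (-0.4390, 0.8080, 0.3930), i.e. latitude 23.14°, longitude 118.52°.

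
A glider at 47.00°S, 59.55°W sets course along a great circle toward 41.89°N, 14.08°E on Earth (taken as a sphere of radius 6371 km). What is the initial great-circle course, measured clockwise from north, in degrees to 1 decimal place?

With φ₁ = -0.8203, φ₂ = 0.7311, Δλ = 1.2851 rad, the forward-azimuth formula gives
θ = atan2( sin Δλ cos φ₂ , cos φ₁ sin φ₂ − sin φ₁ cos φ₂ cos Δλ ) = atan2(0.7143, 0.6088) = 49.56°.
So the initial bearing is 49.6°.

49.6°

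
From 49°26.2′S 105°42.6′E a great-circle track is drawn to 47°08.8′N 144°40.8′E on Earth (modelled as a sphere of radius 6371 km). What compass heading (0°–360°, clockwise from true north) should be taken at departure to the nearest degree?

Δλ = 38.970° = 0.6802 rad.
y = sin Δλ · cos φ₂ = (0.6289)(0.6801) = 0.4277
x = cos φ₁ sin φ₂ − sin φ₁ cos φ₂ cos Δλ = (0.6503)(0.7331) − (-0.7597)(0.6801)(0.7775) = 0.8784
θ = atan2(y, x) = 25.96°, so the bearing is 26°.

26°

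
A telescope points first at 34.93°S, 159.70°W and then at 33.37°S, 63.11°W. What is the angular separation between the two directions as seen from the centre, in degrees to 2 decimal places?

Let φ₁ = -0.6096 rad, φ₂ = -0.5824 rad, and Δλ = 1.6858 rad.
Haversine: a = sin²(Δφ/2) + cos φ₁ cos φ₂ sin²(Δλ/2) = 0.0002 + (0.8199)(0.8351)(0.5574) = 0.38182.
Central angle c = 2·arcsin(√a) = 1.33217 rad.
So the angular separation is 76.33°.

76.33°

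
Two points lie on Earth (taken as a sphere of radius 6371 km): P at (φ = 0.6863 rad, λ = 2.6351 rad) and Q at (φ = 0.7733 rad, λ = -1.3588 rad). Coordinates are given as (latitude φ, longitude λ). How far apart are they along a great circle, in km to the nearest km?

9509 km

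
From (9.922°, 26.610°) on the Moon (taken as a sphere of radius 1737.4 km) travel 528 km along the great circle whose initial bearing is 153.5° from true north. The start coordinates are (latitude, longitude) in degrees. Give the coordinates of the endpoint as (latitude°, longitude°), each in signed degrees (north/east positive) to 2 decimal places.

-5.70°, 34.32°

Angular distance δ = d/R = 528/1737.4 = 0.30390 rad; initial bearing θ = 2.6791 rad.
sin φ₂ = sin φ₁ cos δ + cos φ₁ sin δ cos θ = (0.1723)(0.9542) + (0.9850)(0.2992)(-0.8949) = -0.0994, so φ₂ = -5.70°.
Δλ = atan2(sin θ sin δ cos φ₁, cos δ − sin φ₁ sin φ₂) = atan2(0.1315, 0.9713) = 7.712°.
λ₂ = 26.610° + 7.712° = 34.32°.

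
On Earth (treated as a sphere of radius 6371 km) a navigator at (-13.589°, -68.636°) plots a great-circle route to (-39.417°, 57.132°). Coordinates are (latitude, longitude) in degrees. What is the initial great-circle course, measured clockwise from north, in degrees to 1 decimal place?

Δλ = 125.768° = 2.1951 rad.
y = sin Δλ · cos φ₂ = (0.8114)(0.7725) = 0.6268
x = cos φ₁ sin φ₂ − sin φ₁ cos φ₂ cos Δλ = (0.9720)(-0.6350) − (-0.2350)(0.7725)(-0.5845) = -0.7233
θ = atan2(y, x) = 139.09°, so the bearing is 139.1°.

139.1°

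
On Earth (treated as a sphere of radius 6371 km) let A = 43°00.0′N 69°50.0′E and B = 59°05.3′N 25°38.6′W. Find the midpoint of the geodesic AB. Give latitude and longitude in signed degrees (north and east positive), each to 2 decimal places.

The central angle between A and B is δ = 0.9893 rad.
With f = 0.5, the slerp weights are sin((1−f)δ)/sin δ = 0.5681 and sin(fδ)/sin δ = 0.5681.
Weighted sum of the unit vectors: (0.5681)·(0.2521,0.6865,0.6820) + (0.5681)·(0.4631,-0.2223,0.8580) = (0.4063, 0.2637, 0.8748).
Converting back: φ = atan2(z, √(x²+y²)) = 61.03°, λ = atan2(y, x) = 32.98°.

61.03°, 32.98°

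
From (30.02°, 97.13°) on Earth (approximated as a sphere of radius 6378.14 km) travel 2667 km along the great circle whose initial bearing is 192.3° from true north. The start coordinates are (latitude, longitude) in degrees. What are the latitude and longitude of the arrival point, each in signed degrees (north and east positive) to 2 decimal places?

6.53°, 92.13°

Angular distance δ = d/R = 2667/6378.14 = 0.41815 rad; initial bearing θ = 3.3563 rad.
sin φ₂ = sin φ₁ cos δ + cos φ₁ sin δ cos θ = (0.5003)(0.9138) + (0.8659)(0.4061)(-0.9770) = 0.1137, so φ₂ = 6.53°.
Δλ = atan2(sin θ sin δ cos φ₁, cos δ − sin φ₁ sin φ₂) = atan2(-0.0749, 0.8570) = -4.995°.
λ₂ = 97.130° − 4.995° = 92.13°.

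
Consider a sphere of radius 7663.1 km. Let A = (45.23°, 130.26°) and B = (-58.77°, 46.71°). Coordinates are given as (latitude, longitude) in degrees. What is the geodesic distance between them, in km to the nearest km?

In radians: φ₁ = 0.7894, φ₂ = -1.0257, Δλ = -83.550° = -1.4582 rad.
cos c = sin φ₁ sin φ₂ + cos φ₁ cos φ₂ cos Δλ = (0.7099)(-0.8551) + (0.7043)(0.5185)(0.1123) = -0.56605,
so c = arccos(-0.56605) = 2.17250 rad.
Distance = R·c = 7663.1 × 2.1725 ≈ 16648 km.

16648 km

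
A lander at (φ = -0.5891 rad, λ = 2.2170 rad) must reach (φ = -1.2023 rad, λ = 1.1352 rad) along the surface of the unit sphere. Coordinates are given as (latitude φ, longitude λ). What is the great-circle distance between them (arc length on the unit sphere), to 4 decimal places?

0.8513

With latitudes φ₁ = -33.753°, φ₂ = -68.887° and longitude difference Δλ = -61.983°:
Haversine: a = sin²(Δφ/2) + cos φ₁ cos φ₂ sin²(Δλ/2) = 0.0911 + (0.8314)(0.3602)(0.2651) = 0.17050.
Central angle c = 2·arcsin(√a) = 0.85131 rad.
On the unit sphere the arc length equals the central angle: 0.8513.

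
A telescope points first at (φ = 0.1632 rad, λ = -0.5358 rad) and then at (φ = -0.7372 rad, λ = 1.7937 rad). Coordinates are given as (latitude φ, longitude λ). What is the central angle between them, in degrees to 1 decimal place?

127.7°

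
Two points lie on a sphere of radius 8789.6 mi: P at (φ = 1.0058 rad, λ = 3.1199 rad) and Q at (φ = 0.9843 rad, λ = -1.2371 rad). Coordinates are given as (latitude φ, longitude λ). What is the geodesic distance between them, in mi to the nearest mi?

8147 mi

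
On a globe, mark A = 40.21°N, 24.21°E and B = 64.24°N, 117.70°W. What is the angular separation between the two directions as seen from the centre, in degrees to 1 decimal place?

In radians: φ₁ = 0.7018, φ₂ = 1.1212, Δλ = -141.910° = -2.4768 rad.
Haversine: a = sin²(Δφ/2) + cos φ₁ cos φ₂ sin²(Δλ/2) = 0.0433 + (0.7637)(0.4346)(0.8935) = 0.33989.
Central angle c = 2·arcsin(√a) = 1.24484 rad.
So the angular separation is 71.3°.

71.3°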